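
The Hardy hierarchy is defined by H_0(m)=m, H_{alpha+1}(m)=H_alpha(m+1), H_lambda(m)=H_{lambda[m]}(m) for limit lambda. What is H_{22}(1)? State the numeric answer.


H_22(1):
For finite ordinals k, H_k(n) = n + k (each successor step adds 1).
H_22(1) = 1 + 22 = 23

23


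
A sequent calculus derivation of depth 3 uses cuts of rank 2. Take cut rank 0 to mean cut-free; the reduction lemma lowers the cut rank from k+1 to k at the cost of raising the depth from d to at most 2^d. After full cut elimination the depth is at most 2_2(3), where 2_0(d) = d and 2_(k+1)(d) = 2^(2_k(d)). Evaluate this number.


Each rank reduction sends depth d to at most 2^d; cut rank r needs r reductions.
2_0(3) = 3
2_1(3) = 2^3 = 8
2_2(3) = 2^8 = 256
Cut-free depth bound = 256

256


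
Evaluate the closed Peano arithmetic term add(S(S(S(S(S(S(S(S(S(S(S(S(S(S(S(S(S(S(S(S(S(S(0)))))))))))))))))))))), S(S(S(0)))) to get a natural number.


add(S^22(0), S^3(0)):
S^22(0) = 22
S^3(0) = 3
22 + 3 = 25

25


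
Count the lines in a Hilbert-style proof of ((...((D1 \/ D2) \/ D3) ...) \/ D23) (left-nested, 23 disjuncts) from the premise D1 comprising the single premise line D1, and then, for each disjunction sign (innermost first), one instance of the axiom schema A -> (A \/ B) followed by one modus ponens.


Building the left-nested 23-ary disjunction from D1:
- 1 premise line (D1)
- 23 disjuncts means 22 disjunction signs; each needs 1 axiom instance + 1 MP = 2 lines: 2 * 22 = 44
Total = 1 + 44 = 45 lines.

45


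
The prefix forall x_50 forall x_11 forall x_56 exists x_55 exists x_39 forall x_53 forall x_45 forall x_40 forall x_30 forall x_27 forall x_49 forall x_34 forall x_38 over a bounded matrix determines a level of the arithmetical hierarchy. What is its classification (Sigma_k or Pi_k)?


Leading quantifier is forall, so the class is Pi.
Number of quantifier blocks = alternations + 1 = 2 + 1 = 3.
Classification: Pi_3

Pi_3


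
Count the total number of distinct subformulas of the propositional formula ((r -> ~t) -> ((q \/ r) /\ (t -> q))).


Formula: ((r -> ~t) -> ((q \/ r) /\ (t -> q)))
Subformulas found:
  1. q
  2. r
  3. t
  4. ~t
  5. (t -> q)
  6. (q \/ r)
  7. (r -> ~t)
  8. ((q \/ r) /\ (t -> q))
  9. ((r -> ~t) -> ((q \/ r) /\ (t -> q)))
Total distinct subformulas = 9

9


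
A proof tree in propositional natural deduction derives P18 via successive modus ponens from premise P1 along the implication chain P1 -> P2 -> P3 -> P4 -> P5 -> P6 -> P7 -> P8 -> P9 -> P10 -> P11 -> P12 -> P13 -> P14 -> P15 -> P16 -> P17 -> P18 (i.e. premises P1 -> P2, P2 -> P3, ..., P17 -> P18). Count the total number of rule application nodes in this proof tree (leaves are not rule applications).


We have a chain: P1 -> P2 -> P3 -> P4 -> P5 -> P6 -> P7 -> P8 -> P9 -> P10 -> P11 -> P12 -> P13 -> P14 -> P15 -> P16 -> P17 -> P18.
Each modus ponens application produces the next variable.
The chain has 18 propositions, so 18-1 = 17 modus ponens steps.
Total inference nodes = 17

17


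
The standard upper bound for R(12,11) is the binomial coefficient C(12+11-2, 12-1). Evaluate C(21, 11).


R(12,11) <= C(12+11-2, 12-1) = C(21, 11)
C(21, 11) = 21! / (11! * 10!)
= 352716

352716


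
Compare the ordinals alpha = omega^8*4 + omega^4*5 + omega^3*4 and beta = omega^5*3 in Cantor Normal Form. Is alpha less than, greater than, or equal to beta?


Compare term by term from highest exponent:
alpha = omega^8*4 + omega^4*5 + omega^3*4
beta = omega^5*3
Term 1: alpha has omega^8*4, beta has omega^5*3
Term 2: alpha has omega^4*5, beta has omega^0*0
Term 3: alpha has omega^3*4, beta has omega^0*0
Result: alpha > beta

alpha > beta


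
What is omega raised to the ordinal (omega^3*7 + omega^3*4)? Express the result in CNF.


omega^(omega^3*7 + omega^3*4):
Both terms of the exponent have the same exponent 3, so they merge: omega^3*7 + omega^3*4 = omega^3*(7+4) = omega^3*11.
omega raised to a CNF ordinal is a single CNF term: Result = omega^(omega^3*11)

omega^(omega^3*11)


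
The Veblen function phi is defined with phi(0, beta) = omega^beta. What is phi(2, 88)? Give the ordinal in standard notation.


phi(2, 88):
phi(2, beta) = zeta_beta (the beta-th zeta number, fixed point of epsilon).
phi(2, 88) = zeta_88

zeta_88


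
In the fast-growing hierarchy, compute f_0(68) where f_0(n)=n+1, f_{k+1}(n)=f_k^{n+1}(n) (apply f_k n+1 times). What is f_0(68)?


f_0(68) = 68 + 1 = 69

69


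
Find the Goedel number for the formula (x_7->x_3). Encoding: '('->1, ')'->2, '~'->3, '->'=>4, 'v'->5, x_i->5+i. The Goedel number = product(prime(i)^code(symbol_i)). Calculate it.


Formula: (x_7->x_3)
Symbol codes: [1, 12, 4, 8, 2]
Primes: [2, 3, 5, 7, 11]
p_1^1 = 2^1 = 2
p_2^12 = 3^12 = 531441
p_3^4 = 5^4 = 625
p_4^8 = 7^8 = 5764801
p_5^2 = 11^2 = 121
Product = 463377305746451250

463377305746451250


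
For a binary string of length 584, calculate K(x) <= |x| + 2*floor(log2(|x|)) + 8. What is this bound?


floor(log2(584)) = 9
2 * 9 = 18
K(x) <= 584 + 18 + 8 = 610

610


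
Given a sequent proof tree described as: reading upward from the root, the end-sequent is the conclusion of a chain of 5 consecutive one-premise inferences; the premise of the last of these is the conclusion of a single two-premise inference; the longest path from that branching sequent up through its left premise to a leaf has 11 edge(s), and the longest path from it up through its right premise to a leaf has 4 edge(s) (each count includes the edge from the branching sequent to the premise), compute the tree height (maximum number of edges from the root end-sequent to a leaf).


Longest path through the left premise: 11 edges (measured from the branching sequent)
Longest path through the right premise: 4 edges
Height of the subtree rooted at the branching sequent: max(11, 4) = 11
The branching sequent sits 5 edges above the root (the chain of one-premise inferences), so height = 11 + 5 = 16

16


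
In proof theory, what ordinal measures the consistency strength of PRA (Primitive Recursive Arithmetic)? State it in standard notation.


The proof-theoretic ordinal of PRA (Primitive Recursive Arithmetic) is a standard result in ordinal analysis.
This ordinal is the supremum of order types of primitive recursive well-orderings
that the theory can prove to be well-ordered.
For PRA (Primitive Recursive Arithmetic), the proof-theoretic ordinal is omega^omega.

omega^omega


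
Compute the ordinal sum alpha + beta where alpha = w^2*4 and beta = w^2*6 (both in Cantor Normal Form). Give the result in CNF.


Ordinal addition w^2*4 + w^2*6:
Both terms have the same exponent 2.
w^e*c + w^e*d = w^e*(c+d).
Result = w^2*(4+6) = w^2*10

w^2*10


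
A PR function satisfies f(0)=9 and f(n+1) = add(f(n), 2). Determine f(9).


f(0) = 9
f(1) = add(f(0), 2) = add(9, 2) = 11
f(2) = add(f(1), 2) = add(11, 2) = 13
f(3) = add(f(2), 2) = add(13, 2) = 15
f(4) = add(f(3), 2) = add(15, 2) = 17
f(5) = add(f(4), 2) = add(17, 2) = 19
f(6) = add(f(5), 2) = add(19, 2) = 21
f(7) = add(f(6), 2) = add(21, 2) = 23
f(8) = add(f(7), 2) = add(23, 2) = 25
f(9) = add(f(8), 2) = add(25, 2) = 27


27


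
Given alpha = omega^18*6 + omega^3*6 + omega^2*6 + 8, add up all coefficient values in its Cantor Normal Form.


CNF: omega^18*6 + omega^3*6 + omega^2*6 + 8
Coefficients: 6 + 6 + 6 + 8 = 26

26


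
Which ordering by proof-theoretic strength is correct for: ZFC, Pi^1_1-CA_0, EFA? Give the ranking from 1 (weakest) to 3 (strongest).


Ordering by consistency strength:
1. EFA
2. Pi^1_1-CA_0
3. ZFC


ZFC=3, Pi^1_1-CA_0=2, EFA=1


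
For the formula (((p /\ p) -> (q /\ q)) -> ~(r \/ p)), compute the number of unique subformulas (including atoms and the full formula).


Formula: (((p /\ p) -> (q /\ q)) -> ~(r \/ p))
Subformulas found:
  1. q
  2. r
  3. p
  4. (p /\ p)
  5. (q /\ q)
  6. (r \/ p)
  7. ~(r \/ p)
  8. ((p /\ p) -> (q /\ q))
  9. (((p /\ p) -> (q /\ q)) -> ~(r \/ p))
Total distinct subformulas = 9

9


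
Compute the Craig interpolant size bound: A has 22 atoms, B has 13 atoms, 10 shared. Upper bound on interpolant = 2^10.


Shared atoms = 10
Craig interpolant size bound = 2^10
= 1024

1024


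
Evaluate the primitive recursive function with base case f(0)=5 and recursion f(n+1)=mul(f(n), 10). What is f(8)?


f(0) = 5
f(1) = mul(f(0), 10) = mul(5, 10) = 50
f(2) = mul(f(1), 10) = mul(50, 10) = 500
f(3) = mul(f(2), 10) = mul(500, 10) = 5000
f(4) = mul(f(3), 10) = mul(5000, 10) = 50000
f(5) = mul(f(4), 10) = mul(50000, 10) = 500000
f(6) = mul(f(5), 10) = mul(500000, 10) = 5000000
f(7) = mul(f(6), 10) = mul(5000000, 10) = 50000000
f(8) = mul(f(7), 10) = mul(50000000, 10) = 500000000


500000000


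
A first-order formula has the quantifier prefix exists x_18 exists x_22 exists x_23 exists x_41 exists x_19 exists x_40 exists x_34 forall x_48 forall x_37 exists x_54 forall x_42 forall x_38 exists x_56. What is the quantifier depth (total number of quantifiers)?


Quantifier prefix has 13 quantifier symbols.
Quantifier depth = 13

13


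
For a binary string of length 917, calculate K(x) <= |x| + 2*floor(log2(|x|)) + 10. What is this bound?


floor(log2(917)) = 9
2 * 9 = 18
K(x) <= 917 + 18 + 10 = 945

945


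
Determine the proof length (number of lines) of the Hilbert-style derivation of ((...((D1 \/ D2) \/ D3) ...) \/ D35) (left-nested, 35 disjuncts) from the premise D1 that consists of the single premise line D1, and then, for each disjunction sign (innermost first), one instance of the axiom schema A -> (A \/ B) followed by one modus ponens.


Building the left-nested 35-ary disjunction from D1:
- 1 premise line (D1)
- 35 disjuncts means 34 disjunction signs; each needs 1 axiom instance + 1 MP = 2 lines: 2 * 34 = 68
Total = 1 + 68 = 69 lines.

69


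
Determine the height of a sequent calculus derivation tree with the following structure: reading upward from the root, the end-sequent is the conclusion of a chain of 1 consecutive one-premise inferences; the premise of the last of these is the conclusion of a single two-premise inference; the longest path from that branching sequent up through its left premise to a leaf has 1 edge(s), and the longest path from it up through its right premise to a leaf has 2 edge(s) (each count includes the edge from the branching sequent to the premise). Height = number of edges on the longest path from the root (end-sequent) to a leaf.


Longest path through the left premise: 1 edges (measured from the branching sequent)
Longest path through the right premise: 2 edges
Height of the subtree rooted at the branching sequent: max(1, 2) = 2
The branching sequent sits 1 edges above the root (the chain of one-premise inferences), so height = 2 + 1 = 3

3


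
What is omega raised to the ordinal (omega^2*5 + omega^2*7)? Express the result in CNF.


omega^(omega^2*5 + omega^2*7):
Both terms of the exponent have the same exponent 2, so they merge: omega^2*5 + omega^2*7 = omega^2*(5+7) = omega^2*12.
omega raised to a CNF ordinal is a single CNF term: Result = omega^(omega^2*12)

omega^(omega^2*12)


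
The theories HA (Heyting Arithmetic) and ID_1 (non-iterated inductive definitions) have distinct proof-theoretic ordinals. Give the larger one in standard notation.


Proof-theoretic ordinal of HA (Heyting Arithmetic): epsilon_0
Proof-theoretic ordinal of ID_1 (non-iterated inductive definitions): psi_0(epsilon_{Omega+1})
Comparing: epsilon_0 < psi_0(epsilon_{Omega+1}).
The larger ordinal is psi_0(epsilon_{Omega+1}) (from ID_1 (non-iterated inductive definitions)).

psi_0(epsilon_{Omega+1})


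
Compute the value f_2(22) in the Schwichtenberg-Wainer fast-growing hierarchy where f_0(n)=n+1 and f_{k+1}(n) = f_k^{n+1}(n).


f_2(22) = f_1^23(22)
f_1(m) = 2m + 1.
Iterating: f_1^k(n) = 2^k*(n+1) - 1.
f_2(22) = 2^23*(22+1) - 1 = 8388608*23 - 1 = 192937983

192937983


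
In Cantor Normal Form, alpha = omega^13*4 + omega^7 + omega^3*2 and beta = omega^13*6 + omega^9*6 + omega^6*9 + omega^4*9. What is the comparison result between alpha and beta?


Compare term by term from highest exponent:
alpha = omega^13*4 + omega^7 + omega^3*2
beta = omega^13*6 + omega^9*6 + omega^6*9 + omega^4*9
Term 1: alpha has omega^13*4, beta has omega^13*6
Term 2: alpha has omega^7*1, beta has omega^9*6
Term 3: alpha has omega^3*2, beta has omega^6*9
Term 4: alpha has omega^0*0, beta has omega^4*9
Result: alpha < beta

alpha < beta


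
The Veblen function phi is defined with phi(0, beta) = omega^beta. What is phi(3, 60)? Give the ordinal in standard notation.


phi(3, 60):
phi(3, beta) = eta_beta (the beta-th eta number, fixed point of zeta).
phi(3, 60) = eta_60

eta_60


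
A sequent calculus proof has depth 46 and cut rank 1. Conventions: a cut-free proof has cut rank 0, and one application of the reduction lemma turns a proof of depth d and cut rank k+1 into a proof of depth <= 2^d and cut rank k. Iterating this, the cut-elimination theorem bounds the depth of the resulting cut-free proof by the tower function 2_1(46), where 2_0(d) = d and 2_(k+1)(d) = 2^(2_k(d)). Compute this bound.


Each rank reduction sends depth d to at most 2^d; cut rank r needs r reductions.
2_0(46) = 46
2_1(46) = 2^46 = 70368744177664
Cut-free depth bound = 70368744177664

70368744177664


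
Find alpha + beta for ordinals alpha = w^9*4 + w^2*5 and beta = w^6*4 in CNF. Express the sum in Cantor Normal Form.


Ordinal addition (w^9*4 + w^2*5) + w^6*4:
alpha's leading term has exponent 9 > beta's exponent 6, so it survives.
alpha's tail term has exponent 2 < beta's exponent 6, so it is absorbed by beta.
In ordinal addition, any term followed by a strictly larger-exponent term is absorbed.
Result = w^9*4 + w^6*4

w^9*4 + w^6*4


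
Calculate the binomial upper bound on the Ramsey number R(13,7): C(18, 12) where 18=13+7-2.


R(13,7) <= C(13+7-2, 13-1) = C(18, 12)
C(18, 12) = 18! / (12! * 6!)
= 18564

18564


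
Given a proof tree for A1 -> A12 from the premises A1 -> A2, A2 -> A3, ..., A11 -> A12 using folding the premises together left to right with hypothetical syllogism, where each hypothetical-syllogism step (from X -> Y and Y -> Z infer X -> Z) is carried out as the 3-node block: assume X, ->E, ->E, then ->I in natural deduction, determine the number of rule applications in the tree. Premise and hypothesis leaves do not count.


There are 11 premises in the chain. The first HS step combines premises 1 and 2; each further premise needs one more HS step.
So 11 premises require 11 - 1 = 10 hypothetical-syllogism steps.
Each HS step uses 3 inference nodes (->E, ->E, ->I).
10 * 3 = 30 total inference nodes.

30


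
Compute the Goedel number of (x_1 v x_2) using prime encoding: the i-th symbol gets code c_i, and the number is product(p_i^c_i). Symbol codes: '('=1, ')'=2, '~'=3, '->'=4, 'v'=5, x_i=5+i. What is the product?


Formula: (x_1 v x_2)
Symbol codes: [1, 6, 5, 7, 2]
Primes: [2, 3, 5, 7, 11]
p_1^1 = 2^1 = 2
p_2^6 = 3^6 = 729
p_3^5 = 5^5 = 3125
p_4^7 = 7^7 = 823543
p_5^2 = 11^2 = 121
Product = 454024403043750

454024403043750


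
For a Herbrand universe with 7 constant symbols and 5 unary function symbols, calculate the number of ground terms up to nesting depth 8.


Herbrand terms by depth:
Depth 0: 7 constants
Depth 1: 35 new terms (running total: 42)
Depth 2: 175 new terms (running total: 217)
Depth 3: 875 new terms (running total: 1092)
Depth 4: 4375 new terms (running total: 5467)
Depth 5: 21875 new terms (running total: 27342)
Depth 6: 109375 new terms (running total: 136717)
Depth 7: 546875 new terms (running total: 683592)
Depth 8: 2734375 new terms (running total: 3417967)
Total distinct ground terms = 3417967

3417967


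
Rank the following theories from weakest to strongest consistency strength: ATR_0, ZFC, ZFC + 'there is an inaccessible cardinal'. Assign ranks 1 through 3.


Ordering by consistency strength:
1. ATR_0
2. ZFC
3. ZFC + 'there is an inaccessible cardinal'


ATR_0=1, ZFC=2, ZFC + 'there is an inaccessible cardinal'=3


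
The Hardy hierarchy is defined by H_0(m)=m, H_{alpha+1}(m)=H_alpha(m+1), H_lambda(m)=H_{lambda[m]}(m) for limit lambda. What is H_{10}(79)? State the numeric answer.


H_10(79):
For finite ordinals k, H_k(n) = n + k (each successor step adds 1).
H_10(79) = 79 + 10 = 89

89


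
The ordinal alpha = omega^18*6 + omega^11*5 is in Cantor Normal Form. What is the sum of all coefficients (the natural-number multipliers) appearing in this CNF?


CNF: omega^18*6 + omega^11*5
Coefficients: 6 + 5 = 11

11


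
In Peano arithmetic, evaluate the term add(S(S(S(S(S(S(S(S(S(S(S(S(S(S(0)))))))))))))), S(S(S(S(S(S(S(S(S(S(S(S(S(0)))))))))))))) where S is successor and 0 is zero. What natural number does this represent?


add(S^14(0), S^13(0)):
S^14(0) = 14
S^13(0) = 13
14 + 13 = 27

27


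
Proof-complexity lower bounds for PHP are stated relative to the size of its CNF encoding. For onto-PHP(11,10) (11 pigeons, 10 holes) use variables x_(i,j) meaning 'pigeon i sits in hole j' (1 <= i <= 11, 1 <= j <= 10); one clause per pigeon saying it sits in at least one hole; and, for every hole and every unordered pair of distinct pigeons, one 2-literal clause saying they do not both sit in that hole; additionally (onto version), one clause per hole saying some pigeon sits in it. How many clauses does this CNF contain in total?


onto-PHP(11,10): 11 pigeons, 10 holes, 11*10 = 110 variables.
- pigeon clauses: one per pigeon -> 11 clauses
- hole clauses: 10 holes * C(11,2) = 10 * 55 -> 550 clauses
- onto clauses: one per hole -> 10 clauses
Total clauses = 11 + 550 + 10 = 571

571


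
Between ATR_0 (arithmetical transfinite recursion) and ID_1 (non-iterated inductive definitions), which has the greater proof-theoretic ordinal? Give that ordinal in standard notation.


Proof-theoretic ordinal of ATR_0 (arithmetical transfinite recursion): Gamma_0
Proof-theoretic ordinal of ID_1 (non-iterated inductive definitions): psi_0(epsilon_{Omega+1})
Comparing: Gamma_0 < psi_0(epsilon_{Omega+1}).
The larger ordinal is psi_0(epsilon_{Omega+1}) (from ID_1 (non-iterated inductive definitions)).

psi_0(epsilon_{Omega+1})


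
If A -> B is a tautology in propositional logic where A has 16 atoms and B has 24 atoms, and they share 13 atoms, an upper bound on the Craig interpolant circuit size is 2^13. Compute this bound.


Shared atoms = 13
Craig interpolant size bound = 2^13
= 8192

8192


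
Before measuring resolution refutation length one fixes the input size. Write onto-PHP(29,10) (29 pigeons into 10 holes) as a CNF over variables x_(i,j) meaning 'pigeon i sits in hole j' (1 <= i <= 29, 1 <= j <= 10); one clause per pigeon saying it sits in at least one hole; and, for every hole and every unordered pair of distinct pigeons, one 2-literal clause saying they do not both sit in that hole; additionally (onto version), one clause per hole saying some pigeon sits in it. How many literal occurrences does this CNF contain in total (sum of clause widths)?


onto-PHP(29,10): 29 pigeons, 10 holes, 29*10 = 290 variables.
- pigeon clauses: one per pigeon -> 29 clauses of width 10 -> 290 literals
- hole clauses: 10 holes * C(29,2) = 10 * 406 -> 4060 clauses of width 2 -> 8120 literals
- onto clauses: one per hole -> 10 clauses of width 29 -> 290 literals
Total literal occurrences = 290 + 8120 + 290 = 8700

8700


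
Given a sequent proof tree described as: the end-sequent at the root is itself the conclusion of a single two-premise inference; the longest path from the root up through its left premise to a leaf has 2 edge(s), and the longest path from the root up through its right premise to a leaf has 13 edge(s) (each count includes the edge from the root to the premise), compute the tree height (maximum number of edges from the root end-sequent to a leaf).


Longest path through the left premise: 2 edges (measured from the branching sequent)
Longest path through the right premise: 13 edges
Height of the subtree rooted at the branching sequent: max(2, 13) = 13
The branching sequent is the root itself.
Total height = 13

13


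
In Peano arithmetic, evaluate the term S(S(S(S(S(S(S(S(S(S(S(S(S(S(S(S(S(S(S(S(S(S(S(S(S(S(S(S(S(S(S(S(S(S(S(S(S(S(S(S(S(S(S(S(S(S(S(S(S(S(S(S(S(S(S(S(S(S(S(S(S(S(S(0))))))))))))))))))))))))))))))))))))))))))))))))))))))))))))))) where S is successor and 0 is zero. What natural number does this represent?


Counting successors applied to 0:
63 applications of S to 0 = 63

63


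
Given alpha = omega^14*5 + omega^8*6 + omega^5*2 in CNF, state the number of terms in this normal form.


CNF: omega^14*5 + omega^8*6 + omega^5*2
Count the summands separated by '+':
  term 1: omega^14*5
  term 2: omega^8*6
  term 3: omega^5*2
Total terms = 3

3


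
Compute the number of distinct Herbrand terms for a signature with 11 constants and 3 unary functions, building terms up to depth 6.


Herbrand terms by depth:
Depth 0: 11 constants
Depth 1: 33 new terms (running total: 44)
Depth 2: 99 new terms (running total: 143)
Depth 3: 297 new terms (running total: 440)
Depth 4: 891 new terms (running total: 1331)
Depth 5: 2673 new terms (running total: 4004)
Depth 6: 8019 new terms (running total: 12023)
Total distinct ground terms = 12023

12023


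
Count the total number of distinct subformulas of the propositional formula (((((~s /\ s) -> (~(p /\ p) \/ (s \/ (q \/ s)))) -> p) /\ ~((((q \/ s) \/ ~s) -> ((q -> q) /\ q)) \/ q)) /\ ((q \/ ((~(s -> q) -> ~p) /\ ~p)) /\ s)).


Formula: (((((~s /\ s) -> (~(p /\ p) \/ (s \/ (q \/ s)))) -> p) /\ ~((((q \/ s) \/ ~s) -> ((q -> q) /\ q)) \/ q)) /\ ((q \/ ((~(s -> q) -> ~p) /\ ~p)) /\ s))
Subformulas found:
  1. q
  2. s
  3. p
  4. ~p
  5. ~s
  6. (q -> q)
  7. (p /\ p)
  8. (s -> q)
  9. (q \/ s)
  10. ~(p /\ p)
  11. (~s /\ s)
  12. ~(s -> q)
  13. (s \/ (q \/ s))
  14. ((q -> q) /\ q)
  15. ((q \/ s) \/ ~s)
  16. (~(s -> q) -> ~p)
  17. ((~(s -> q) -> ~p) /\ ~p)
  18. (~(p /\ p) \/ (s \/ (q \/ s)))
  19. (q \/ ((~(s -> q) -> ~p) /\ ~p))
  20. (((q \/ s) \/ ~s) -> ((q -> q) /\ q))
  21. ((q \/ ((~(s -> q) -> ~p) /\ ~p)) /\ s)
  22. ((((q \/ s) \/ ~s) -> ((q -> q) /\ q)) \/ q)
  23. ((~s /\ s) -> (~(p /\ p) \/ (s \/ (q \/ s))))
  24. ~((((q \/ s) \/ ~s) -> ((q -> q) /\ q)) \/ q)
  25. (((~s /\ s) -> (~(p /\ p) \/ (s \/ (q \/ s)))) -> p)
  26. ((((~s /\ s) -> (~(p /\ p) \/ (s \/ (q \/ s)))) -> p) /\ ~((((q \/ s) \/ ~s) -> ((q -> q) /\ q)) \/ q))
  27. (((((~s /\ s) -> (~(p /\ p) \/ (s \/ (q \/ s)))) -> p) /\ ~((((q \/ s) \/ ~s) -> ((q -> q) /\ q)) \/ q)) /\ ((q \/ ((~(s -> q) -> ~p) /\ ~p)) /\ s))
Total distinct subformulas = 27

27


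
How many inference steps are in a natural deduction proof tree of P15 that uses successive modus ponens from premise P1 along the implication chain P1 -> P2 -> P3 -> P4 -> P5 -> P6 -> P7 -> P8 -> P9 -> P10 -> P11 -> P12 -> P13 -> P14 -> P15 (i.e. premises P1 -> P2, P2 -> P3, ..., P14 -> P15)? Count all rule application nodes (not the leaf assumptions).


We have a chain: P1 -> P2 -> P3 -> P4 -> P5 -> P6 -> P7 -> P8 -> P9 -> P10 -> P11 -> P12 -> P13 -> P14 -> P15.
Each modus ponens application produces the next variable.
The chain has 15 propositions, so 15-1 = 14 modus ponens steps.
Total inference nodes = 14

14


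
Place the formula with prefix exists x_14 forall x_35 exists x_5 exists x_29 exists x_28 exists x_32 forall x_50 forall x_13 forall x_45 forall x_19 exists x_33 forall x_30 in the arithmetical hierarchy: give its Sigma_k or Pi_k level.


Leading quantifier is exists, so the class is Sigma.
Number of quantifier blocks = alternations + 1 = 5 + 1 = 6.
Classification: Sigma_6

Sigma_6


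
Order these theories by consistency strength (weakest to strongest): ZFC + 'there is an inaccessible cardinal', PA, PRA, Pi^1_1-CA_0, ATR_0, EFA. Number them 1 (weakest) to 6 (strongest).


Ordering by consistency strength:
1. EFA
2. PRA
3. PA
4. ATR_0
5. Pi^1_1-CA_0
6. ZFC + 'there is an inaccessible cardinal'


ZFC + 'there is an inaccessible cardinal'=6, PA=3, PRA=2, Pi^1_1-CA_0=5, ATR_0=4, EFA=1


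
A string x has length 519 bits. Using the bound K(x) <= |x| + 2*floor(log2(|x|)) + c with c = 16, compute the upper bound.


floor(log2(519)) = 9
2 * 9 = 18
K(x) <= 519 + 18 + 16 = 553

553


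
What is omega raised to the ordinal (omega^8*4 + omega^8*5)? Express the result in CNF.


omega^(omega^8*4 + omega^8*5):
Both terms of the exponent have the same exponent 8, so they merge: omega^8*4 + omega^8*5 = omega^8*(4+5) = omega^8*9.
omega raised to a CNF ordinal is a single CNF term: Result = omega^(omega^8*9)

omega^(omega^8*9)


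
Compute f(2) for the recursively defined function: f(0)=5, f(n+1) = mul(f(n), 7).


f(0) = 5
f(1) = mul(f(0), 7) = mul(5, 7) = 35
f(2) = mul(f(1), 7) = mul(35, 7) = 245


245


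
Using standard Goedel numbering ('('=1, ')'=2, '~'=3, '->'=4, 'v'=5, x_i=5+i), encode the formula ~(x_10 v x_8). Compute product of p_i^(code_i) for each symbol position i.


Formula: ~(x_10 v x_8)
Symbol codes: [3, 1, 15, 5, 13, 2]
Primes: [2, 3, 5, 7, 11, 13]
p_1^3 = 2^3 = 8
p_2^1 = 3^1 = 3
p_3^15 = 5^15 = 30517578125
p_4^5 = 7^5 = 16807
p_5^13 = 11^13 = 34522712143931
p_6^2 = 13^2 = 169
Product = 71819622573863646659912109375000

71819622573863646659912109375000


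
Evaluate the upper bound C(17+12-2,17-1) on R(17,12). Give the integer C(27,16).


R(17,12) <= C(17+12-2, 17-1) = C(27, 16)
C(27, 16) = 27! / (16! * 11!)
= 13037895

13037895


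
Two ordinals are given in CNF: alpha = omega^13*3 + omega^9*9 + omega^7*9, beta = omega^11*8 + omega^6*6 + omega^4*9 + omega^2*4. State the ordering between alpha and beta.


Compare term by term from highest exponent:
alpha = omega^13*3 + omega^9*9 + omega^7*9
beta = omega^11*8 + omega^6*6 + omega^4*9 + omega^2*4
Term 1: alpha has omega^13*3, beta has omega^11*8
Term 2: alpha has omega^9*9, beta has omega^6*6
Term 3: alpha has omega^7*9, beta has omega^4*9
Term 4: alpha has omega^0*0, beta has omega^2*4
Result: alpha > beta

alpha > beta


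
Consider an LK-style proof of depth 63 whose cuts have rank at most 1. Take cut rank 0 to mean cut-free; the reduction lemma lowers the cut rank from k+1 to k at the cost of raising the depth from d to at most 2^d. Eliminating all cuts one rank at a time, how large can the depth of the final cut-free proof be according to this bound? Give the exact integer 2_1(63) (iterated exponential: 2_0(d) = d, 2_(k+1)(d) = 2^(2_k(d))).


Each rank reduction sends depth d to at most 2^d; cut rank r needs r reductions.
2_0(63) = 63
2_1(63) = 2^63 = 9223372036854775808
Cut-free depth bound = 9223372036854775808

9223372036854775808


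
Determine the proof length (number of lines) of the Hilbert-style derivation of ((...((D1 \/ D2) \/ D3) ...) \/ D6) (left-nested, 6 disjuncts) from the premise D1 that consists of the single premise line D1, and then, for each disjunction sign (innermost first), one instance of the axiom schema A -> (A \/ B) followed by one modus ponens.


Building the left-nested 6-ary disjunction from D1:
- 1 premise line (D1)
- 6 disjuncts means 5 disjunction signs; each needs 1 axiom instance + 1 MP = 2 lines: 2 * 5 = 10
Total = 1 + 10 = 11 lines.

11


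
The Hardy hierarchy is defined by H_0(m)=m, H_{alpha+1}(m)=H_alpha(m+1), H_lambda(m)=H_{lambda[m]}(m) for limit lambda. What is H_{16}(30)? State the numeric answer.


H_16(30):
For finite ordinals k, H_k(n) = n + k (each successor step adds 1).
H_16(30) = 30 + 16 = 46

46


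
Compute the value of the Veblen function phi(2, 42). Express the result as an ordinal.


phi(2, 42):
phi(2, beta) = zeta_beta (the beta-th zeta number, fixed point of epsilon).
phi(2, 42) = zeta_42

zeta_42


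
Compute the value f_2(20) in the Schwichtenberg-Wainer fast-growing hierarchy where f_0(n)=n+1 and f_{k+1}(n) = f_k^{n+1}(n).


f_2(20) = f_1^21(20)
f_1(m) = 2m + 1.
Iterating: f_1^k(n) = 2^k*(n+1) - 1.
f_2(20) = 2^21*(20+1) - 1 = 2097152*21 - 1 = 44040191

44040191


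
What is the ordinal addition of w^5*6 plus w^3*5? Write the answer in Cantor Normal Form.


Ordinal addition w^5*6 + w^3*5:
Leading exponent of alpha (5) > leading exponent of beta (3).
Since alpha's term has higher exponent than beta's leading term,
the sum is simply alpha followed by beta.
Result = w^5*6 + w^3*5

w^5*6 + w^3*5


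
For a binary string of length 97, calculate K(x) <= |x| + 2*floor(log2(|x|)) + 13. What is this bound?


floor(log2(97)) = 6
2 * 6 = 12
K(x) <= 97 + 12 + 13 = 122

122


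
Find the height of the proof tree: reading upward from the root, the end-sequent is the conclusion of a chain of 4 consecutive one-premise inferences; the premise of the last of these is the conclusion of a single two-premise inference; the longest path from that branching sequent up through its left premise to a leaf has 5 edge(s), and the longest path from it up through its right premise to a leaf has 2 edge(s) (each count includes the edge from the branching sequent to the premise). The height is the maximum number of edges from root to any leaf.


Longest path through the left premise: 5 edges (measured from the branching sequent)
Longest path through the right premise: 2 edges
Height of the subtree rooted at the branching sequent: max(5, 2) = 5
The branching sequent sits 4 edges above the root (the chain of one-premise inferences), so height = 5 + 4 = 9

9


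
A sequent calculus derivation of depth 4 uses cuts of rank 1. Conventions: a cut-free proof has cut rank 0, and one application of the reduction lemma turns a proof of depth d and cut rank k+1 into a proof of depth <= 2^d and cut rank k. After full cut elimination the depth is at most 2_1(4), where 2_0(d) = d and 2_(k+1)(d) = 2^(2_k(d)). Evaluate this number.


Each rank reduction sends depth d to at most 2^d; cut rank r needs r reductions.
2_0(4) = 4
2_1(4) = 2^4 = 16
Cut-free depth bound = 16

16


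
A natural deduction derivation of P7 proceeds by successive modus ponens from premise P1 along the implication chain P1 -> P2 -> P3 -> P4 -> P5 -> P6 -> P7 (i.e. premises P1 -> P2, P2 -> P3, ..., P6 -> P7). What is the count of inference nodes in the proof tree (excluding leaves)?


We have a chain: P1 -> P2 -> P3 -> P4 -> P5 -> P6 -> P7.
Each modus ponens application produces the next variable.
The chain has 7 propositions, so 7-1 = 6 modus ponens steps.
Total inference nodes = 6

6


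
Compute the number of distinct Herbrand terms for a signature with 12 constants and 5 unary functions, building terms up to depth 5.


Herbrand terms by depth:
Depth 0: 12 constants
Depth 1: 60 new terms (running total: 72)
Depth 2: 300 new terms (running total: 372)
Depth 3: 1500 new terms (running total: 1872)
Depth 4: 7500 new terms (running total: 9372)
Depth 5: 37500 new terms (running total: 46872)
Total distinct ground terms = 46872

46872


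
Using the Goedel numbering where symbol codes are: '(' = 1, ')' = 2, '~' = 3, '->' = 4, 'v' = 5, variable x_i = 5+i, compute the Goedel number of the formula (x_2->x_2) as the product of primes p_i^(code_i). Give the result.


Formula: (x_2->x_2)
Symbol codes: [1, 7, 4, 7, 2]
Primes: [2, 3, 5, 7, 11]
p_1^1 = 2^1 = 2
p_2^7 = 3^7 = 2187
p_3^4 = 5^4 = 625
p_4^7 = 7^7 = 823543
p_5^2 = 11^2 = 121
Product = 272414641826250

272414641826250


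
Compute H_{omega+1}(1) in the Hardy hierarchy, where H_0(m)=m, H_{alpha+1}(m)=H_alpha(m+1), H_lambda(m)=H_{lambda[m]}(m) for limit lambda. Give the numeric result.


H_{omega+1}(1):
Unwind the 1 successor steps: H_{omega+1}(1) = H_omega(1+1) = H_omega(2).
H_omega(m) = H_m(m) = m + m = 2m.
Result = 2 * 2 = 4

4


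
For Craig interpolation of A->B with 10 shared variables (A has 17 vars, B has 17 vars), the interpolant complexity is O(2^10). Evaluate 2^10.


Shared atoms = 10
Craig interpolant size bound = 2^10
= 1024

1024


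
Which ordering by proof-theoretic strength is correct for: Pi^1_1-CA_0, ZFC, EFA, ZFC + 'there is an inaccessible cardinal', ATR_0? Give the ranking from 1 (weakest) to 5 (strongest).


Ordering by consistency strength:
1. EFA
2. ATR_0
3. Pi^1_1-CA_0
4. ZFC
5. ZFC + 'there is an inaccessible cardinal'


Pi^1_1-CA_0=3, ZFC=4, EFA=1, ZFC + 'there is an inaccessible cardinal'=5, ATR_0=2


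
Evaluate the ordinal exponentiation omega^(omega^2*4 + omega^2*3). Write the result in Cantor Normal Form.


omega^(omega^2*4 + omega^2*3):
Both terms of the exponent have the same exponent 2, so they merge: omega^2*4 + omega^2*3 = omega^2*(4+3) = omega^2*7.
omega raised to a CNF ordinal is a single CNF term: Result = omega^(omega^2*7)

omega^(omega^2*7)


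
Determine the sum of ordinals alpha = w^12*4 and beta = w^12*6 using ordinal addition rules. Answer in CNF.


Ordinal addition w^12*4 + w^12*6:
Both terms have the same exponent 12.
w^e*c + w^e*d = w^e*(c+d).
Result = w^12*(4+6) = w^12*10

w^12*10


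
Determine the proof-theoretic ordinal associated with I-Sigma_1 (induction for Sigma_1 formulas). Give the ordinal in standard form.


The proof-theoretic ordinal of I-Sigma_1 (induction for Sigma_1 formulas) is a standard result in ordinal analysis.
This ordinal is the supremum of order types of primitive recursive well-orderings
that the theory can prove to be well-ordered.
For I-Sigma_1 (induction for Sigma_1 formulas), the proof-theoretic ordinal is omega^omega.

omega^omega


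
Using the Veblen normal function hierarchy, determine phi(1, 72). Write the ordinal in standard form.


phi(1, 72):
phi(1, beta) = epsilon_beta (the beta-th epsilon number).
phi(1, 72) = epsilon_72

epsilon_72


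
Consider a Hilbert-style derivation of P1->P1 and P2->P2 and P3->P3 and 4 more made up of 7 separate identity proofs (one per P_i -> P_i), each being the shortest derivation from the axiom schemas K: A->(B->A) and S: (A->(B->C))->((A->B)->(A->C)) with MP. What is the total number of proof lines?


The shortest proof of A->A from K and S in the Hilbert calculus has exactly 5 lines:
(1) K instance A->((A->A)->A), (2) S instance, (3) MP on 1,2, (4) K instance A->(A->A), (5) MP on 3,4.
For 7 independent identities: 7 * 5 = 35 lines total.

35


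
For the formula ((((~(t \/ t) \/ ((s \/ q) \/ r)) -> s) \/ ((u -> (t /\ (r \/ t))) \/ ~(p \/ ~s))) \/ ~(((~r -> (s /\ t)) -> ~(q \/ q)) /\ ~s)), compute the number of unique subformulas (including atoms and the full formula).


Formula: ((((~(t \/ t) \/ ((s \/ q) \/ r)) -> s) \/ ((u -> (t /\ (r \/ t))) \/ ~(p \/ ~s))) \/ ~(((~r -> (s /\ t)) -> ~(q \/ q)) /\ ~s))
Subformulas found:
  1. r
  2. q
  3. u
  4. s
  5. t
  6. p
  7. ~r
  8. ~s
  9. (r \/ t)
  10. (t \/ t)
  11. (s /\ t)
  12. (s \/ q)
  13. (q \/ q)
  14. ~(q \/ q)
  15. ~(t \/ t)
  16. (p \/ ~s)
  17. ~(p \/ ~s)
  18. (t /\ (r \/ t))
  19. ((s \/ q) \/ r)
  20. (~r -> (s /\ t))
  21. (u -> (t /\ (r \/ t)))
  22. (~(t \/ t) \/ ((s \/ q) \/ r))
  23. ((~r -> (s /\ t)) -> ~(q \/ q))
  24. ((~(t \/ t) \/ ((s \/ q) \/ r)) -> s)
  25. ((u -> (t /\ (r \/ t))) \/ ~(p \/ ~s))
  26. (((~r -> (s /\ t)) -> ~(q \/ q)) /\ ~s)
  27. ~(((~r -> (s /\ t)) -> ~(q \/ q)) /\ ~s)
  28. (((~(t \/ t) \/ ((s \/ q) \/ r)) -> s) \/ ((u -> (t /\ (r \/ t))) \/ ~(p \/ ~s)))
  29. ((((~(t \/ t) \/ ((s \/ q) \/ r)) -> s) \/ ((u -> (t /\ (r \/ t))) \/ ~(p \/ ~s))) \/ ~(((~r -> (s /\ t)) -> ~(q \/ q)) /\ ~s))
Total distinct subformulas = 29

29


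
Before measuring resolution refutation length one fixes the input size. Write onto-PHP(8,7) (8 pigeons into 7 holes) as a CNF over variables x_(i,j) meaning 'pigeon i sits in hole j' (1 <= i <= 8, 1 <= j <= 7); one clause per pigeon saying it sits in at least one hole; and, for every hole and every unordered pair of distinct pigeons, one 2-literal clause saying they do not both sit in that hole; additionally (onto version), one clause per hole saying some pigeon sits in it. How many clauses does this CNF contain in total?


onto-PHP(8,7): 8 pigeons, 7 holes, 8*7 = 56 variables.
- pigeon clauses: one per pigeon -> 8 clauses
- hole clauses: 7 holes * C(8,2) = 7 * 28 -> 196 clauses
- onto clauses: one per hole -> 7 clauses
Total clauses = 8 + 196 + 7 = 211

211


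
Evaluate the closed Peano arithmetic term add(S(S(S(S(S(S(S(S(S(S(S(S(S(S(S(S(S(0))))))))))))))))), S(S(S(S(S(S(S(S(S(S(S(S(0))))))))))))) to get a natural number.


add(S^17(0), S^12(0)):
S^17(0) = 17
S^12(0) = 12
17 + 12 = 29

29


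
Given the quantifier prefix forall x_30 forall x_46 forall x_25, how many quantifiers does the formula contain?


Quantifier prefix has 3 quantifier symbols.
Quantifier depth = 3

3


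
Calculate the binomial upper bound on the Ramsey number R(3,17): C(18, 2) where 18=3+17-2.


R(3,17) <= C(3+17-2, 3-1) = C(18, 2)
C(18, 2) = 18! / (2! * 16!)
= 153

153


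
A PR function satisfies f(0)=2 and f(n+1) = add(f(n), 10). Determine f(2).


f(0) = 2
f(1) = add(f(0), 10) = add(2, 10) = 12
f(2) = add(f(1), 10) = add(12, 10) = 22


22


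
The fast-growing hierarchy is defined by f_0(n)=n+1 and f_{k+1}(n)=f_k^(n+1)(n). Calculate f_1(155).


f_1(155) = f_0^156(155)
f_0 adds 1 each time, applied 156 times.
f_1(155) = 155 + 156 = 311

311


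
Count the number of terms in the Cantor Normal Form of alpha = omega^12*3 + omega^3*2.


CNF: omega^12*3 + omega^3*2
Count the summands separated by '+':
  term 1: omega^12*3
  term 2: omega^3*2
Total terms = 2

2


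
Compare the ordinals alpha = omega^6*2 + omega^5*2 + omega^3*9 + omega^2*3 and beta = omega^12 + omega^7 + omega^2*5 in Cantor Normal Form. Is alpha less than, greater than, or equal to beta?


Compare term by term from highest exponent:
alpha = omega^6*2 + omega^5*2 + omega^3*9 + omega^2*3
beta = omega^12 + omega^7 + omega^2*5
Term 1: alpha has omega^6*2, beta has omega^12*1
Term 2: alpha has omega^5*2, beta has omega^7*1
Term 3: alpha has omega^3*9, beta has omega^2*5
Term 4: alpha has omega^2*3, beta has omega^0*0
Result: alpha < beta

alpha < beta


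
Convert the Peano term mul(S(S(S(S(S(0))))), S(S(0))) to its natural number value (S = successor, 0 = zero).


mul(S^5(0), S^2(0)):
S^5(0) = 5
S^2(0) = 2
5 * 2 = 10

10


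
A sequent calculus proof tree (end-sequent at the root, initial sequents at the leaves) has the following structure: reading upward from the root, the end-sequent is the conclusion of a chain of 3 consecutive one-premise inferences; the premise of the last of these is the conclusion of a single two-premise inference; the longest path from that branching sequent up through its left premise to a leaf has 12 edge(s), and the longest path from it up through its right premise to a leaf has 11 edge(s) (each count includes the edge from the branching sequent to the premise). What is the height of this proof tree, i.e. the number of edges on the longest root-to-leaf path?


Longest path through the left premise: 12 edges (measured from the branching sequent)
Longest path through the right premise: 11 edges
Height of the subtree rooted at the branching sequent: max(12, 11) = 12
The branching sequent sits 3 edges above the root (the chain of one-premise inferences), so height = 12 + 3 = 15

15


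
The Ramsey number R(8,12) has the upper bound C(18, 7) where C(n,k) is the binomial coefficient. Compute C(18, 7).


R(8,12) <= C(8+12-2, 8-1) = C(18, 7)
C(18, 7) = 18! / (7! * 11!)
= 31824

31824


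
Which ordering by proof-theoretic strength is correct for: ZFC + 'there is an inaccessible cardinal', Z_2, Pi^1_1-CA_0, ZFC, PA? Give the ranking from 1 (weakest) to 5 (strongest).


Ordering by consistency strength:
1. PA
2. Pi^1_1-CA_0
3. Z_2
4. ZFC
5. ZFC + 'there is an inaccessible cardinal'


ZFC + 'there is an inaccessible cardinal'=5, Z_2=3, Pi^1_1-CA_0=2, ZFC=4, PA=1


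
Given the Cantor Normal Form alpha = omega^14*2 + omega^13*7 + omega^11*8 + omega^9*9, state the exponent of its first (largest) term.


CNF: omega^14*2 + omega^13*7 + omega^11*8 + omega^9*9
The leading term is omega^14*2, which has exponent 14.

14


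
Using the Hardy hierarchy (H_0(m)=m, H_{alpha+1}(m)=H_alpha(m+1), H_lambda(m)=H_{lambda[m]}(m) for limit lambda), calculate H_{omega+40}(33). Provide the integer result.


H_{omega+40}(33):
Unwind the 40 successor steps: H_{omega+40}(33) = H_omega(33+40) = H_omega(73).
H_omega(m) = H_m(m) = m + m = 2m.
Result = 2 * 73 = 146

146
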